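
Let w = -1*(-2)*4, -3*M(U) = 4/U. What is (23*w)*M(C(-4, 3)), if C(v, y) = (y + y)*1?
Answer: -368/9 ≈ -40.889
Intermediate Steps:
C(v, y) = 2*y (C(v, y) = (2*y)*1 = 2*y)
M(U) = -4/(3*U)
w = 8 (w = 2*4 = 8)
(23*w)*M(C(-4, 3)) = (23*8)*(-4/(3*(2*3))) = 184*(-4/3/6) = 184*(-4/3*⅙) = 184*(-2/9) = -368/9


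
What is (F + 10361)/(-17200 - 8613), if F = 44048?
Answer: -54409/25813 ≈ -2.1078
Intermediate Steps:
(F + 10361)/(-17200 - 8613) = (44048 + 10361)/(-17200 - 8613) = 54409/(-25813) = 54409*(-1/25813) = -54409/25813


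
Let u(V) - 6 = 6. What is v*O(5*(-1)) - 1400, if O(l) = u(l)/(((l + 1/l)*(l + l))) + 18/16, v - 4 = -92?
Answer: -19751/13 ≈ -1519.3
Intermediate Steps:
v = -88 (v = 4 - 92 = -88)
u(V) = 12 (u(V) = 6 + 6 = 12)
O(l) = 9/8 + 6/(l*(l + 1/l)) (O(l) = 12/(((l + 1/l)*(l + l))) + 18/16 = 12/(((l + 1/l)*(2*l))) + 18*(1/16) = 12/((2*l*(l + 1/l))) + 9/8 = 12*(1/(2*l*(l + 1/l))) + 9/8 = 6/(l*(l + 1/l)) + 9/8 = 9/8 + 6/(l*(l + 1/l)))
v*O(5*(-1)) - 1400 = -33*(19 + 3*(5*(-1))**2)/(1 + (5*(-1))**2) - 1400 = -33*(19 + 3*(-5)**2)/(1 + (-5)**2) - 1400 = -33*(19 + 3*25)/(1 + 25) - 1400 = -33*(19 + 75)/26 - 1400 = -33*94/26 - 1400 = -88*141/104 - 1400 = -1551/13 - 1400 = -19751/13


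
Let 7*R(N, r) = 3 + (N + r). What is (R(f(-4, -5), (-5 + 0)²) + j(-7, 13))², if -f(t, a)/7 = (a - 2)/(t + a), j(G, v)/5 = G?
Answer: 81796/81 ≈ 1009.8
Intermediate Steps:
j(G, v) = 5*G
f(t, a) = -7*(-2 + a)/(a + t) (f(t, a) = -7*(a - 2)/(t + a) = -7*(-2 + a)/(a + t))
R(N, r) = 3/7 + N/7 + r/7 (R(N, r) = (3 + (N + r))/7 = (3 + N + r)/7 = 3/7 + N/7 + r/7)
(R(f(-4, -5), (-5 + 0)²) + j(-7, 13))² = ((3/7 + (7*(2 - 1*(-5))/(-5 - 4))/7 + (-5 + 0)²/7) + 5*(-7))² = ((3/7 + (7*(2 + 5)/(-9))/7 + (⅐)*(-5)²) - 35)² = ((3/7 + (7*(-⅑)*7)/7 + (⅐)*25) - 35)² = ((3/7 + (⅐)*(-49/9) + 25/7) - 35)² = ((3/7 - 7/9 + 25/7) - 35)² = (29/9 - 35)² = (-286/9)² = 81796/81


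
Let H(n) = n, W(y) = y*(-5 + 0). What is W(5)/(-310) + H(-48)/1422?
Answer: 689/14694 ≈ 0.046890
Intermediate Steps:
W(y) = -5*y (W(y) = y*(-5) = -5*y)
W(5)/(-310) + H(-48)/1422 = -5*5/(-310) - 48/1422 = -25*(-1/310) - 48*1/1422 = 5/62 - 8/237 = 689/14694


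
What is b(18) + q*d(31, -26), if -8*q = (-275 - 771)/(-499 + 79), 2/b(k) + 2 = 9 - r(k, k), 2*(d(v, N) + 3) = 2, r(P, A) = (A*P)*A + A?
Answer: 3054209/4908120 ≈ 0.62228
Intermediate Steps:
r(P, A) = A + P*A² (r(P, A) = P*A² + A = A + P*A²)
d(v, N) = -2 (d(v, N) = -3 + (½)*2 = -3 + 1 = -2)
b(k) = 2/(7 - k*(1 + k²)) (b(k) = 2/(-2 + (9 - k*(1 + k*k))) = 2/(-2 + (9 - k*(1 + k²))) = 2/(7 - k*(1 + k²)))
q = -523/1680 (q = -(-275 - 771)/(8*(-499 + 79)) = -(-523)/(4*(-420)) = -(-523)*(-1)/(4*420) = -⅛*523/210 = -523/1680 ≈ -0.31131)
b(18) + q*d(31, -26) = -2/(-7 + 18 + 18³) - 523/1680*(-2) = -2/(-7 + 18 + 5832) + 523/840 = -2/5843 + 523/840 = 3054209/4908120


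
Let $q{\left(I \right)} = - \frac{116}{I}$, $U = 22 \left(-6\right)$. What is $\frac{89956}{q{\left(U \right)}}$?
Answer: $\frac{2968548}{29} \approx 1.0236 \cdot 10^{5}$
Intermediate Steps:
$U = -132$
$\frac{89956}{q{\left(U \right)}} = \frac{89956}{\left(-116\right) \frac{1}{-132}} = \frac{89956}{\left(-116\right) \left(- \frac{1}{132}\right)} = \frac{89956}{\frac{29}{33}} = 89956 \cdot \frac{33}{29} = \frac{2968548}{29}$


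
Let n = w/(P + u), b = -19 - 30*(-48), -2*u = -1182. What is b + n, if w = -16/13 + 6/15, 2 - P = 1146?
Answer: 51077899/35945 ≈ 1421.0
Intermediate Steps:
P = -1144 (P = 2 - 1*1146 = 2 - 1146 = -1144)
u = 591 (u = -1/2*(-1182) = 591)
w = -54/65 (w = -16*1/13 + 6*(1/15) = -16/13 + 2/5 = -54/65 ≈ -0.83077)
b = 1421 (b = -19 + 1440 = 1421)
n = 54/35945 (n = -54/(65*(-1144 + 591)) = -54/65/(-553) = -54/65*(-1/553) = 54/35945 ≈ 0.0015023)
b + n = 1421 + 54/35945 = 51077899/35945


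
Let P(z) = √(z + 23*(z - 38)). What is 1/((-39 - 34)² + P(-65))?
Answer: 5329/28400675 - I*√2434/28400675 ≈ 0.00018764 - 1.7371e-6*I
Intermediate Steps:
P(z) = √(-874 + 24*z) (P(z) = √(z + 23*(-38 + z)) = √(z + (-874 + 23*z)) = √(-874 + 24*z))
1/((-39 - 34)² + P(-65)) = 1/((-39 - 34)² + √(-874 + 24*(-65))) = 1/((-73)² + √(-874 - 1560)) = 1/(5329 + √(-2434)) = 1/(5329 + I*√2434)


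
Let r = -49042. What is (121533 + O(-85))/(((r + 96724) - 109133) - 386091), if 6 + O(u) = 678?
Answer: -122205/447542 ≈ -0.27306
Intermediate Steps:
O(u) = 672 (O(u) = -6 + 678 = 672)
(121533 + O(-85))/(((r + 96724) - 109133) - 386091) = (121533 + 672)/(((-49042 + 96724) - 109133) - 386091) = 122205/((47682 - 109133) - 386091) = 122205/(-61451 - 386091) = 122205/(-447542) = 122205*(-1/447542) = -122205/447542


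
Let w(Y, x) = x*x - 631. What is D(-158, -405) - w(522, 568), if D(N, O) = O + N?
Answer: -322556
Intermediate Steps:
w(Y, x) = -631 + x² (w(Y, x) = x² - 631 = -631 + x²)
D(N, O) = N + O
D(-158, -405) - w(522, 568) = (-158 - 405) - (-631 + 568²) = -563 - (-631 + 322624) = -563 - 1*321993 = -563 - 321993 = -322556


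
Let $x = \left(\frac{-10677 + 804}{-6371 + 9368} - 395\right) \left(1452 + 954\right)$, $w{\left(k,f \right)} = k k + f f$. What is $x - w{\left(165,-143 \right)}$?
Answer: $- \frac{111662678}{111} \approx -1.006 \cdot 10^{6}$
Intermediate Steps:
$w{\left(k,f \right)} = f^{2} + k^{2}$ ($w{\left(k,f \right)} = k^{2} + f^{2} = f^{2} + k^{2}$)
$x = - \frac{106370864}{111}$ ($x = \left(- \frac{9873}{2997} - 395\right) 2406 = \left(\left(-9873\right) \frac{1}{2997} - 395\right) 2406 = \left(- \frac{1097}{333} - 395\right) 2406 = \left(- \frac{132632}{333}\right) 2406 = - \frac{106370864}{111} \approx -9.583 \cdot 10^{5}$)
$x - w{\left(165,-143 \right)} = - \frac{106370864}{111} - \left(\left(-143\right)^{2} + 165^{2}\right) = - \frac{106370864}{111} - \left(20449 + 27225\right) = - \frac{106370864}{111} - 47674 = - \frac{111662678}{111}$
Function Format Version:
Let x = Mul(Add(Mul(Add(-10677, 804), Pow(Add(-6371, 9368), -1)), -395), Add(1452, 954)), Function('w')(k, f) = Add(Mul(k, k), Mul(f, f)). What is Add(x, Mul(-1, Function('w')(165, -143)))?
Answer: Rational(-111662678, 111) ≈ -1.0060e+6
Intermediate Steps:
Function('w')(k, f) = Add(Pow(f, 2), Pow(k, 2)) (Function('w')(k, f) = Add(Pow(k, 2), Pow(f, 2)) = Add(Pow(f, 2), Pow(k, 2)))
x = Rational(-106370864, 111) (x = Mul(Add(Mul(-9873, Pow(2997, -1)), -395), 2406) = Mul(Add(Mul(-9873, Rational(1, 2997)), -395), 2406) = Mul(Add(Rational(-1097, 333), -395), 2406) = Mul(Rational(-132632, 333), 2406) = Rational(-106370864, 111) ≈ -9.5830e+5)
Add(x, Mul(-1, Function('w')(165, -143))) = Add(Rational(-106370864, 111), Mul(-1, Add(Pow(-143, 2), Pow(165, 2)))) = Add(Rational(-106370864, 111), Mul(-1, Add(20449, 27225))) = Add(Rational(-106370864, 111), Mul(-1, 47674)) = Add(Rational(-106370864, 111), -47674) = Rational(-111662678, 111)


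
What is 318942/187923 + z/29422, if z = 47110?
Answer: 3039494009/921511751 ≈ 3.2984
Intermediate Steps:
318942/187923 + z/29422 = 318942/187923 + 47110/29422 = 318942*(1/187923) + 47110*(1/29422) = 106314/62641 + 23555/14711 = 3039494009/921511751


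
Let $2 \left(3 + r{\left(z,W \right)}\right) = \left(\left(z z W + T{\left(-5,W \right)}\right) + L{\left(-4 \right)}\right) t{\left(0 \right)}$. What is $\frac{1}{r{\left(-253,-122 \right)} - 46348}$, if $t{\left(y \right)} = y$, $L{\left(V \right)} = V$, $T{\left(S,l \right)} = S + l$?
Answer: $- \frac{1}{46351} \approx -2.1574 \cdot 10^{-5}$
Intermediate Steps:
$r{\left(z,W \right)} = -3$ ($r{\left(z,W \right)} = -3 + \frac{\left(\left(z z W + \left(-5 + W\right)\right) - 4\right) 0}{2} = -3 + \frac{\left(\left(z^{2} W + \left(-5 + W\right)\right) - 4\right) 0}{2} = -3 + \frac{\left(\left(W z^{2} + \left(-5 + W\right)\right) - 4\right) 0}{2} = -3 + \frac{\left(\left(-5 + W + W z^{2}\right) - 4\right) 0}{2} = -3 + \frac{\left(-9 + W + W z^{2}\right) 0}{2} = -3 + \frac{1}{2} \cdot 0 = -3 + 0 = -3$)
$\frac{1}{r{\left(-253,-122 \right)} - 46348} = \frac{1}{-3 - 46348} = \frac{1}{-46351} = - \frac{1}{46351}$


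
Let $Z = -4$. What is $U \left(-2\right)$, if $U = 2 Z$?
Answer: $16$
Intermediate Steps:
$U = -8$ ($U = 2 \left(-4\right) = -8$)
$U \left(-2\right) = \left(-8\right) \left(-2\right) = 16$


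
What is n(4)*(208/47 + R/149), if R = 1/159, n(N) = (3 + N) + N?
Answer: 54205525/1113477 ≈ 48.681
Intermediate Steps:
n(N) = 3 + 2*N
R = 1/159 ≈ 0.0062893
n(4)*(208/47 + R/149) = (3 + 2*4)*(208/47 + (1/159)/149) = (3 + 8)*(208*(1/47) + (1/159)*(1/149)) = 11*(208/47 + 1/23691) = 11*(4927775/1113477) = 54205525/1113477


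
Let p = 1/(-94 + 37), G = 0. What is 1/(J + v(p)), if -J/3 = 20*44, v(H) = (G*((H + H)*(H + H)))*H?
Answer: -1/2640 ≈ -0.00037879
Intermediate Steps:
p = -1/57 (p = 1/(-57) = -1/57 ≈ -0.017544)
v(H) = 0 (v(H) = (0*((H + H)*(H + H)))*H = (0*((2*H)*(2*H)))*H = (0*(4*H²))*H = 0*H = 0)
J = -2640 (J = -60*44 = -3*880 = -2640)
1/(J + v(p)) = 1/(-2640 + 0) = 1/(-2640) = -1/2640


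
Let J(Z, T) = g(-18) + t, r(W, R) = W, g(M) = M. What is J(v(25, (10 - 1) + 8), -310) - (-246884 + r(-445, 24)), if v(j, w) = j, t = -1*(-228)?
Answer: 247539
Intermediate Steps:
t = 228
J(Z, T) = 210 (J(Z, T) = -18 + 228 = 210)
J(v(25, (10 - 1) + 8), -310) - (-246884 + r(-445, 24)) = 210 - (-246884 - 445) = 210 - 1*(-247329) = 210 + 247329 = 247539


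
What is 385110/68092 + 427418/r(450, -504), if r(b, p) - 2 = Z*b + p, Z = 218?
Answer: 16672428059/1661410754 ≈ 10.035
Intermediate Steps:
r(b, p) = 2 + p + 218*b (r(b, p) = 2 + (218*b + p) = 2 + (p + 218*b) = 2 + p + 218*b)
385110/68092 + 427418/r(450, -504) = 385110/68092 + 427418/(2 - 504 + 218*450) = 385110*(1/68092) + 427418/(2 - 504 + 98100) = 192555/34046 + 427418/97598 = 192555/34046 + 427418*(1/97598) = 192555/34046 + 213709/48799 = 16672428059/1661410754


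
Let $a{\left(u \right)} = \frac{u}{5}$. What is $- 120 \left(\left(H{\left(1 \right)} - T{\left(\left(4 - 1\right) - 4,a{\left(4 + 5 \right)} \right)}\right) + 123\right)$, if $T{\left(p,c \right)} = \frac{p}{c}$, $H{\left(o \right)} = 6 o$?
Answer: $- \frac{46640}{3} \approx -15547.0$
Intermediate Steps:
$a{\left(u \right)} = \frac{u}{5}$ ($a{\left(u \right)} = u \frac{1}{5} = \frac{u}{5}$)
$- 120 \left(\left(H{\left(1 \right)} - T{\left(\left(4 - 1\right) - 4,a{\left(4 + 5 \right)} \right)}\right) + 123\right) = - 120 \left(\left(6 \cdot 1 - \frac{\left(4 - 1\right) - 4}{\frac{1}{5} \left(4 + 5\right)}\right) + 123\right) = - 120 \left(\left(6 - \frac{3 - 4}{\frac{1}{5} \cdot 9}\right) + 123\right) = - 120 \left(\left(6 - - \frac{1}{\frac{9}{5}}\right) + 123\right) = - 120 \left(\left(6 - \left(-1\right) \frac{5}{9}\right) + 123\right) = - 120 \left(\left(6 - - \frac{5}{9}\right) + 123\right) = - 120 \left(\left(6 + \frac{5}{9}\right) + 123\right) = - 120 \left(\frac{59}{9} + 123\right) = \left(-120\right) \frac{1166}{9} = - \frac{46640}{3}$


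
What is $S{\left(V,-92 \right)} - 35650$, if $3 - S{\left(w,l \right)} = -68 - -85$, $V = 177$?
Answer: $-35664$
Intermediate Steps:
$S{\left(w,l \right)} = -14$ ($S{\left(w,l \right)} = 3 - \left(-68 - -85\right) = 3 - \left(-68 + 85\right) = 3 - 17 = -14$)
$S{\left(V,-92 \right)} - 35650 = -14 - 35650 = -35664$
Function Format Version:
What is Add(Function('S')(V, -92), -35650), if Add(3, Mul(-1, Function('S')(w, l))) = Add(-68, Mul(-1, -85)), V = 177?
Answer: -35664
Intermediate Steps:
Function('S')(w, l) = -14 (Function('S')(w, l) = Add(3, Mul(-1, Add(-68, Mul(-1, -85)))) = Add(3, Mul(-1, Add(-68, 85))) = Add(3, Mul(-1, 17)) = Add(3, -17) = -14)
Add(Function('S')(V, -92), -35650) = Add(-14, -35650) = -35664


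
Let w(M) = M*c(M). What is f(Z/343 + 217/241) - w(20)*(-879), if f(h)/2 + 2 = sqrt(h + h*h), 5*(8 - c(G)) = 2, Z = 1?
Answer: 133604 + 8*sqrt(734282445)/82663 ≈ 1.3361e+5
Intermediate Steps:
c(G) = 38/5 (c(G) = 8 - 1/5*2 = 8 - 2/5 = 38/5)
w(M) = 38*M/5 (w(M) = M*(38/5) = 38*M/5)
f(h) = -4 + 2*sqrt(h + h**2) (f(h) = -4 + 2*sqrt(h + h*h) = -4 + 2*sqrt(h + h**2))
f(Z/343 + 217/241) - w(20)*(-879) = (-4 + 2*sqrt((1/343 + 217/241)*(1 + (1/343 + 217/241)))) - (38/5)*20*(-879) = (-4 + 2*sqrt((1*(1/343) + 217*(1/241))*(1 + (1*(1/343) + 217*(1/241))))) - 152*(-879) = (-4 + 2*sqrt((1/343 + 217/241)*(1 + (1/343 + 217/241)))) - 1*(-133608) = (-4 + 2*sqrt(74672*(1 + 74672/82663)/82663)) + 133608 = (-4 + 2*sqrt((74672/82663)*(157335/82663))) + 133608 = (-4 + 2*sqrt(11748519120/6833171569)) + 133608 = (-4 + 2*(4*sqrt(734282445)/82663)) + 133608 = (-4 + 8*sqrt(734282445)/82663) + 133608 = 133604 + 8*sqrt(734282445)/82663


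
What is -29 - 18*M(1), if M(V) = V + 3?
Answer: -101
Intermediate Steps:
M(V) = 3 + V
-29 - 18*M(1) = -29 - 18*(3 + 1) = -29 - 18*4 = -29 - 72 = -101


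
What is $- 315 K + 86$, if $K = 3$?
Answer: $-859$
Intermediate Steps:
$- 315 K + 86 = \left(-315\right) 3 + 86 = -945 + 86 = -859$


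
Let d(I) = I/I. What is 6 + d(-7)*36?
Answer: 42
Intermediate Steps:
d(I) = 1
6 + d(-7)*36 = 6 + 1*36 = 6 + 36 = 42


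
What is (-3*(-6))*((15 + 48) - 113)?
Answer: -900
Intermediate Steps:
(-3*(-6))*((15 + 48) - 113) = 18*(63 - 113) = 18*(-50) = -900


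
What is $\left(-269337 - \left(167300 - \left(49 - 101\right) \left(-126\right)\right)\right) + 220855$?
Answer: $-209230$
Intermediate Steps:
$\left(-269337 - \left(167300 - \left(49 - 101\right) \left(-126\right)\right)\right) + 220855 = \left(-269337 - 160748\right) + 220855 = -430085 + 220855 = -209230$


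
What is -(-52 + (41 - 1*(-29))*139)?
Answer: -9678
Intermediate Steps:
-(-52 + (41 - 1*(-29))*139) = -(-52 + (41 + 29)*139) = -(-52 + 70*139) = -(-52 + 9730) = -1*9678 = -9678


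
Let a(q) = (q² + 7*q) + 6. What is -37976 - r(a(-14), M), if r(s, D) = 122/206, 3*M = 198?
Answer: -3911589/103 ≈ -37977.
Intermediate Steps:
M = 66 (M = (⅓)*198 = 66)
a(q) = 6 + q² + 7*q
r(s, D) = 61/103 (r(s, D) = 122*(1/206) = 61/103)
-37976 - r(a(-14), M) = -37976 - 1*61/103 = -37976 - 61/103 = -3911589/103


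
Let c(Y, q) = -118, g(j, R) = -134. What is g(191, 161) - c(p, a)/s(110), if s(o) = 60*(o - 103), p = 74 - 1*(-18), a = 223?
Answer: -28081/210 ≈ -133.72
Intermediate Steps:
p = 92 (p = 74 + 18 = 92)
s(o) = -6180 + 60*o (s(o) = 60*(-103 + o) = -6180 + 60*o)
g(191, 161) - c(p, a)/s(110) = -134 - (-118)/(-6180 + 60*110) = -134 - (-118)/(-6180 + 6600) = -134 - (-118)/420 = -134 - 1*(-59/210) = -134 + 59/210 = -28081/210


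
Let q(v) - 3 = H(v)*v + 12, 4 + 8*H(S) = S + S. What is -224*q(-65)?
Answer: -247240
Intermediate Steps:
H(S) = -½ + S/4 (H(S) = -½ + (S + S)/8 = -½ + (2*S)/8 = -½ + S/4)
q(v) = 15 + v*(-½ + v/4) (q(v) = 3 + ((-½ + v/4)*v + 12) = 3 + (v*(-½ + v/4) + 12) = 3 + (12 + v*(-½ + v/4)) = 15 + v*(-½ + v/4))
-224*q(-65) = -224*(15 + (¼)*(-65)*(-2 - 65)) = -224*(15 + (¼)*(-65)*(-67)) = -224*(15 + 4355/4) = -224*4415/4 = -247240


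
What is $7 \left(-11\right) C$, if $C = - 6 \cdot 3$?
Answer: $1386$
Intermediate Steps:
$C = -18$ ($C = \left(-1\right) 18 = -18$)
$7 \left(-11\right) C = 7 \left(-11\right) \left(-18\right) = \left(-77\right) \left(-18\right) = 1386$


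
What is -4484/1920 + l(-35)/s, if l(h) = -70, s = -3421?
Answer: -3801341/1642080 ≈ -2.3150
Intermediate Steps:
-4484/1920 + l(-35)/s = -4484/1920 - 70/(-3421) = -4484*1/1920 - 70*(-1/3421) = -1121/480 + 70/3421 = -3801341/1642080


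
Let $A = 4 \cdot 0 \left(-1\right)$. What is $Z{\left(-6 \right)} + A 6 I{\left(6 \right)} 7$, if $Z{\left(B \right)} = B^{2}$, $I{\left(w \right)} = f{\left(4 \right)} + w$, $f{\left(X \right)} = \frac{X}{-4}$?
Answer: $36$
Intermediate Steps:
$f{\left(X \right)} = - \frac{X}{4}$ ($f{\left(X \right)} = X \left(- \frac{1}{4}\right) = - \frac{X}{4}$)
$A = 0$ ($A = 0 \left(-1\right) = 0$)
$I{\left(w \right)} = -1 + w$ ($I{\left(w \right)} = \left(- \frac{1}{4}\right) 4 + w = -1 + w$)
$Z{\left(-6 \right)} + A 6 I{\left(6 \right)} 7 = \left(-6\right)^{2} + 0 \cdot 6 \left(-1 + 6\right) 7 = 36 + 0 \cdot 5 \cdot 7 = 36 + 0 \cdot 7 = 36 + 0 = 36$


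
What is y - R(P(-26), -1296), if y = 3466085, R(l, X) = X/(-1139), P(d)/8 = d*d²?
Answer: 3947869519/1139 ≈ 3.4661e+6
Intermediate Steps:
P(d) = 8*d³ (P(d) = 8*(d*d²) = 8*d³)
R(l, X) = -X/1139 (R(l, X) = X*(-1/1139) = -X/1139)
y - R(P(-26), -1296) = 3466085 - (-1)*(-1296)/1139 = 3466085 - 1*1296/1139 = 3466085 - 1296/1139 = 3947869519/1139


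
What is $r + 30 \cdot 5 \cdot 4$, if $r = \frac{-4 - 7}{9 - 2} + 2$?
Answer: $\frac{4203}{7} \approx 600.43$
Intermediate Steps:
$r = \frac{3}{7}$ ($r = - \frac{11}{7} + 2 = \frac{3}{7} \approx 0.42857$)
$r + 30 \cdot 5 \cdot 4 = \frac{3}{7} + 30 \cdot 5 \cdot 4 = \frac{3}{7} + 30 \cdot 20 = \frac{3}{7} + 600 = \frac{4203}{7}$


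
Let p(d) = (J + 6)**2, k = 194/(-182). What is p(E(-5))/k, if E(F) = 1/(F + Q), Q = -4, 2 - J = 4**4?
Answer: -5596864/97 ≈ -57700.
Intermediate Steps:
k = -97/91 (k = 194*(-1/182) = -97/91 ≈ -1.0659)
J = -254 (J = 2 - 1*4**4 = 2 - 1*256 = 2 - 256 = -254)
E(F) = 1/(-4 + F) (E(F) = 1/(F - 4) = 1/(-4 + F))
p(d) = 61504 (p(d) = (-254 + 6)**2 = (-248)**2 = 61504)
p(E(-5))/k = 61504/(-97/91) = 61504*(-91/97) = -5596864/97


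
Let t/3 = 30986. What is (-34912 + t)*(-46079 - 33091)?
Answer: -4595501820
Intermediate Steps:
t = 92958 (t = 3*30986 = 92958)
(-34912 + t)*(-46079 - 33091) = (-34912 + 92958)*(-46079 - 33091) = 58046*(-79170) = -4595501820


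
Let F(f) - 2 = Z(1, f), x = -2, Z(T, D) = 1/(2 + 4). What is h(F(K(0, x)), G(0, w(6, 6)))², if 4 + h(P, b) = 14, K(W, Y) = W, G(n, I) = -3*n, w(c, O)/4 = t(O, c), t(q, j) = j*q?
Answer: 100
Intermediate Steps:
w(c, O) = 4*O*c (w(c, O) = 4*(c*O) = 4*(O*c) = 4*O*c)
Z(T, D) = ⅙ (Z(T, D) = 1/6 = ⅙)
F(f) = 13/6 (F(f) = 2 + ⅙ = 13/6)
h(P, b) = 10 (h(P, b) = -4 + 14 = 10)
h(F(K(0, x)), G(0, w(6, 6)))² = 10² = 100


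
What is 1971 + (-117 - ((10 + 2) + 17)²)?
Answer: 1013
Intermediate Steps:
1971 + (-117 - ((10 + 2) + 17)²) = 1971 + (-117 - (12 + 17)²) = 1971 + (-117 - 1*29²) = 1971 + (-117 - 1*841) = 1971 + (-117 - 841) = 1971 - 958 = 1013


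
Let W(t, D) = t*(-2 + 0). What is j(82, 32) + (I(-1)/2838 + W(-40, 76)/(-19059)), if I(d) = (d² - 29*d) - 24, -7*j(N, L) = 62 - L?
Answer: -270578677/63104349 ≈ -4.2878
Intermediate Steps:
j(N, L) = -62/7 + L/7 (j(N, L) = -(62 - L)/7 = -62/7 + L/7)
W(t, D) = -2*t (W(t, D) = t*(-2) = -2*t)
I(d) = -24 + d² - 29*d
j(82, 32) + (I(-1)/2838 + W(-40, 76)/(-19059)) = (-62/7 + (⅐)*32) + ((-24 + (-1)² - 29*(-1))/2838 - 2*(-40)/(-19059)) = (-62/7 + 32/7) + ((-24 + 1 + 29)*(1/2838) + 80*(-1/19059)) = -30/7 + (6*(1/2838) - 80/19059) = -30/7 + (1/473 - 80/19059) = -30/7 - 18781/9014907 = -270578677/63104349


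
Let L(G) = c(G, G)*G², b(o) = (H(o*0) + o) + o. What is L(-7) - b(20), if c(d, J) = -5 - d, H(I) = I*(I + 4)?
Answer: 58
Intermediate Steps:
H(I) = I*(4 + I)
b(o) = 2*o (b(o) = ((o*0)*(4 + o*0) + o) + o = (0*(4 + 0) + o) + o = (0*4 + o) + o = (0 + o) + o = o + o = 2*o)
L(G) = G²*(-5 - G) (L(G) = (-5 - G)*G² = G²*(-5 - G))
L(-7) - b(20) = (-7)²*(-5 - 1*(-7)) - 2*20 = 49*(-5 + 7) - 1*40 = 49*2 - 40 = 98 - 40 = 58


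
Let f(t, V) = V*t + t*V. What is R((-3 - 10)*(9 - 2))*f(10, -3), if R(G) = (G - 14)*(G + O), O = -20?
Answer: -699300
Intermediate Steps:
f(t, V) = 2*V*t (f(t, V) = V*t + V*t = 2*V*t)
R(G) = (-20 + G)*(-14 + G) (R(G) = (G - 14)*(G - 20) = (-14 + G)*(-20 + G) = (-20 + G)*(-14 + G))
R((-3 - 10)*(9 - 2))*f(10, -3) = (280 + ((-3 - 10)*(9 - 2))**2 - 34*(-3 - 10)*(9 - 2))*(2*(-3)*10) = (280 + (-13*7)**2 - (-442)*7)*(-60) = (280 + (-91)**2 - 34*(-91))*(-60) = (280 + 8281 + 3094)*(-60) = 11655*(-60) = -699300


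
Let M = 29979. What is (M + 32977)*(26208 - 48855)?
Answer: -1425764532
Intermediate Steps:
(M + 32977)*(26208 - 48855) = (29979 + 32977)*(26208 - 48855) = 62956*(-22647) = -1425764532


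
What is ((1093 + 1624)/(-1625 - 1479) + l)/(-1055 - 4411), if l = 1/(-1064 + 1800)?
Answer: 10399/65038112 ≈ 0.00015989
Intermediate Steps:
l = 1/736 ≈ 0.0013587
((1093 + 1624)/(-1625 - 1479) + l)/(-1055 - 4411) = ((1093 + 1624)/(-1625 - 1479) + 1/736)/(-1055 - 4411) = (2717/(-3104) + 1/736)/(-5466) = (2717*(-1/3104) + 1/736)*(-1/5466) = (-2717/3104 + 1/736)*(-1/5466) = -31197/35696*(-1/5466) = 10399/65038112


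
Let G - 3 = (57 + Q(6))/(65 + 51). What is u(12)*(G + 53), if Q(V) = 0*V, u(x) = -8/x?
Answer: -6553/174 ≈ -37.661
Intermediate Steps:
Q(V) = 0
G = 405/116 (G = 3 + (57 + 0)/(65 + 51) = 3 + 57/116 = 405/116 ≈ 3.4914)
u(12)*(G + 53) = (-8/12)*(405/116 + 53) = -8*1/12*(6553/116) = -⅔*6553/116 = -6553/174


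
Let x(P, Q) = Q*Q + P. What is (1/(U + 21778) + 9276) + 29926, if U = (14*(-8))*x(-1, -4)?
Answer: 787881797/20098 ≈ 39202.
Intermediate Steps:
x(P, Q) = P + Q² (x(P, Q) = Q² + P = P + Q²)
U = -1680 (U = (14*(-8))*(-1 + (-4)²) = -112*(-1 + 16) = -112*15 = -1680)
(1/(U + 21778) + 9276) + 29926 = (1/(-1680 + 21778) + 9276) + 29926 = (1/20098 + 9276) + 29926 = 186429049/20098 + 29926 = 787881797/20098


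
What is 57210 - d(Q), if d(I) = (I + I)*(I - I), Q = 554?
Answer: 57210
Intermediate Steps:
d(I) = 0 (d(I) = (2*I)*0 = 0)
57210 - d(Q) = 57210 - 1*0 = 57210 + 0 = 57210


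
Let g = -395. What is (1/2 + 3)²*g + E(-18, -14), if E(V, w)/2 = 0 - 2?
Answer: -19371/4 ≈ -4842.8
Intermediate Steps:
E(V, w) = -4 (E(V, w) = 2*(0 - 2) = 2*(-2) = -4)
(1/2 + 3)²*g + E(-18, -14) = (1/2 + 3)²*(-395) - 4 = (½ + 3)²*(-395) - 4 = (7/2)²*(-395) - 4 = (49/4)*(-395) - 4 = -19355/4 - 4 = -19371/4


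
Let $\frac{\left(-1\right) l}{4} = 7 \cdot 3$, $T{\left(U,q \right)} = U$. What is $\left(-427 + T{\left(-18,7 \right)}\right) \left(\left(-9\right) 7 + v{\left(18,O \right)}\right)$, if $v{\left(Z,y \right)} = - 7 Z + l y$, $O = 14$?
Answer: $607425$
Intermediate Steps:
$l = -84$ ($l = - 4 \cdot 7 \cdot 3 = \left(-4\right) 21 = -84$)
$v{\left(Z,y \right)} = - 84 y - 7 Z$ ($v{\left(Z,y \right)} = - 7 Z - 84 y = - 84 y - 7 Z$)
$\left(-427 + T{\left(-18,7 \right)}\right) \left(\left(-9\right) 7 + v{\left(18,O \right)}\right) = \left(-427 - 18\right) \left(\left(-9\right) 7 - 1302\right) = - 445 \left(-63 - 1302\right) = \left(-445\right) \left(-1365\right) = 607425$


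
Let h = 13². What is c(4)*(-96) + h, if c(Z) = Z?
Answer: -215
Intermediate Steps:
h = 169
c(4)*(-96) + h = 4*(-96) + 169 = -384 + 169 = -215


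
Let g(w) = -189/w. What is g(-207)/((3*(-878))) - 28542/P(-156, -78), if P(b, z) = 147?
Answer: -192126059/989506 ≈ -194.16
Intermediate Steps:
g(-207)/((3*(-878))) - 28542/P(-156, -78) = (-189/(-207))/((3*(-878))) - 28542/147 = -189*(-1/207)/(-2634) - 28542*1/147 = (21/23)*(-1/2634) - 9514/49 = -7/20194 - 9514/49 = -192126059/989506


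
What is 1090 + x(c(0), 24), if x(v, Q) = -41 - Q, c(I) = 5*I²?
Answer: 1025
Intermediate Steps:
1090 + x(c(0), 24) = 1090 + (-41 - 1*24) = 1090 + (-41 - 24) = 1090 - 65 = 1025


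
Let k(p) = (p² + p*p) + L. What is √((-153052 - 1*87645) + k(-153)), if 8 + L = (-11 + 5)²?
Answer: 3*I*√21539 ≈ 440.29*I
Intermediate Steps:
L = 28 (L = -8 + (-11 + 5)² = -8 + (-6)² = -8 + 36 = 28)
k(p) = 28 + 2*p² (k(p) = (p² + p*p) + 28 = (p² + p²) + 28 = 2*p² + 28 = 28 + 2*p²)
√((-153052 - 1*87645) + k(-153)) = √((-153052 - 1*87645) + (28 + 2*(-153)²)) = √((-153052 - 87645) + (28 + 2*23409)) = √(-240697 + (28 + 46818)) = √(-240697 + 46846) = √(-193851) = 3*I*√21539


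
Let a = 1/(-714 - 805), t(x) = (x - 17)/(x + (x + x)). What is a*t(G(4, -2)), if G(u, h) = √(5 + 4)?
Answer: 2/1953 ≈ 0.0010241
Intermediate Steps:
G(u, h) = 3 (G(u, h) = √9 = 3)
t(x) = (-17 + x)/(3*x) (t(x) = (-17 + x)/(x + 2*x) = (-17 + x)/((3*x)) = (-17 + x)*(1/(3*x)) = (-17 + x)/(3*x))
a = -1/1519 (a = 1/(-1519) = -1/1519 ≈ -0.00065833)
a*t(G(4, -2)) = -(-17 + 3)/(4557*3) = -(-14)/(4557*3) = -1/1519*(-14/9) = 2/1953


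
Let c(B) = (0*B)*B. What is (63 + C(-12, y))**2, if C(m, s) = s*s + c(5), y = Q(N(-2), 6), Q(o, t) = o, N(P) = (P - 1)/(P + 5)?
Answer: 4096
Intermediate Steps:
N(P) = (-1 + P)/(5 + P)
y = -1 (y = (-1 - 2)/(5 - 2) = -3/3 = (1/3)*(-3) = -1)
c(B) = 0 (c(B) = 0*B = 0)
C(m, s) = s**2 (C(m, s) = s*s + 0 = s**2 + 0 = s**2)
(63 + C(-12, y))**2 = (63 + (-1)**2)**2 = (63 + 1)**2 = 64**2 = 4096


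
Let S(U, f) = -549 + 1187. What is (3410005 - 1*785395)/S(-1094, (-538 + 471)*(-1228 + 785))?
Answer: 1312305/319 ≈ 4113.8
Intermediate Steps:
S(U, f) = 638
(3410005 - 1*785395)/S(-1094, (-538 + 471)*(-1228 + 785)) = (3410005 - 1*785395)/638 = (3410005 - 785395)*(1/638) = 2624610*(1/638) = 1312305/319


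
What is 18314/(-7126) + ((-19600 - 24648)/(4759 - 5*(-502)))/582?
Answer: -19448437615/7536739077 ≈ -2.5805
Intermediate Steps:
18314/(-7126) + ((-19600 - 24648)/(4759 - 5*(-502)))/582 = 18314*(-1/7126) - 44248/(4759 + 2510)*(1/582) = -9157/3563 - 44248/7269*(1/582) = -9157/3563 - 44248*1/7269*(1/582) = -9157/3563 - 44248/7269*1/582 = -9157/3563 - 22124/2115279 = -19448437615/7536739077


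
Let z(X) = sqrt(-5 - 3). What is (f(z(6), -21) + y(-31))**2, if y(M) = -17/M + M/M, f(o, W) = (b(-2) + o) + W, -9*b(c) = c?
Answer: 28160497/77841 - 21460*I*sqrt(2)/279 ≈ 361.77 - 108.78*I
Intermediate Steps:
b(c) = -c/9
z(X) = 2*I*sqrt(2) (z(X) = sqrt(-8) = 2*I*sqrt(2))
f(o, W) = 2/9 + W + o (f(o, W) = (-1/9*(-2) + o) + W = (2/9 + o) + W = 2/9 + W + o)
y(M) = 1 - 17/M (y(M) = -17/M + 1 = 1 - 17/M)
(f(z(6), -21) + y(-31))**2 = ((2/9 - 21 + 2*I*sqrt(2)) + (-17 - 31)/(-31))**2 = ((-187/9 + 2*I*sqrt(2)) - 1/31*(-48))**2 = ((-187/9 + 2*I*sqrt(2)) + 48/31)**2 = (-5365/279 + 2*I*sqrt(2))**2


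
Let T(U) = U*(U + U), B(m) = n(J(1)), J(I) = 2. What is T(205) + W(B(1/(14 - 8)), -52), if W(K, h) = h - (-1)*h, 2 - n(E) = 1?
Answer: 83946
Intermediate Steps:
n(E) = 1 (n(E) = 2 - 1*1 = 2 - 1 = 1)
B(m) = 1
W(K, h) = 2*h (W(K, h) = h + h = 2*h)
T(U) = 2*U² (T(U) = U*(2*U) = 2*U²)
T(205) + W(B(1/(14 - 8)), -52) = 2*205² + 2*(-52) = 2*42025 - 104 = 84050 - 104 = 83946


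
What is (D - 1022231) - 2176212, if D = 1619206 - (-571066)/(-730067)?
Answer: -1152949389945/730067 ≈ -1.5792e+6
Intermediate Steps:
D = 1182128295736/730067 (D = 1619206 - (-571066)*(-1)/730067 = 1619206 - 1*571066/730067 = 1619206 - 571066/730067 = 1182128295736/730067 ≈ 1.6192e+6)
(D - 1022231) - 2176212 = (1182128295736/730067 - 1022231) - 2176212 = 435831176259/730067 - 2176212 = -1152949389945/730067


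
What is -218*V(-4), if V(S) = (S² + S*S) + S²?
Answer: -10464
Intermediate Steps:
V(S) = 3*S² (V(S) = (S² + S²) + S² = 2*S² + S² = 3*S²)
-218*V(-4) = -654*(-4)² = -654*16 = -218*48 = -10464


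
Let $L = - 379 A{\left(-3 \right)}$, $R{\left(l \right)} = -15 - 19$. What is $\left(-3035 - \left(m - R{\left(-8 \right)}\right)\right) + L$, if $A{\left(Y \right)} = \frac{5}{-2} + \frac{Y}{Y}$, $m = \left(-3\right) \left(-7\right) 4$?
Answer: $- \frac{5169}{2} \approx -2584.5$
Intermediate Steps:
$m = 84$ ($m = 21 \cdot 4 = 84$)
$A{\left(Y \right)} = - \frac{3}{2}$ ($A{\left(Y \right)} = 5 \left(- \frac{1}{2}\right) + 1 = - \frac{5}{2} + 1 = - \frac{3}{2}$)
$R{\left(l \right)} = -34$
$L = \frac{1137}{2}$ ($L = \left(-379\right) \left(- \frac{3}{2}\right) = \frac{1137}{2} \approx 568.5$)
$\left(-3035 - \left(m - R{\left(-8 \right)}\right)\right) + L = \left(-3035 - 118\right) + \frac{1137}{2} = -3153 + \frac{1137}{2} = - \frac{5169}{2}$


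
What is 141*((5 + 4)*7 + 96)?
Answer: 22419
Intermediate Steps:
141*((5 + 4)*7 + 96) = 141*(9*7 + 96) = 141*(63 + 96) = 141*159 = 22419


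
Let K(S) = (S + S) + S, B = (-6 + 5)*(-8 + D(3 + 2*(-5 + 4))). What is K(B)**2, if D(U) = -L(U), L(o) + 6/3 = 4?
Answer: 900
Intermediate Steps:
L(o) = 2 (L(o) = -2 + 4 = 2)
D(U) = -2 (D(U) = -1*2 = -2)
B = 10 (B = (-6 + 5)*(-8 - 2) = -1*(-10) = 10)
K(S) = 3*S (K(S) = 2*S + S = 3*S)
K(B)**2 = (3*10)**2 = 30**2 = 900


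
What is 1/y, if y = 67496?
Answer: 1/67496 ≈ 1.4816e-5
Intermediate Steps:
1/y = 1/67496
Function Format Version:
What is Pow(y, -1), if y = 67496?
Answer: Rational(1, 67496) ≈ 1.4816e-5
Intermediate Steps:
Pow(y, -1) = Pow(67496, -1) = Rational(1, 67496)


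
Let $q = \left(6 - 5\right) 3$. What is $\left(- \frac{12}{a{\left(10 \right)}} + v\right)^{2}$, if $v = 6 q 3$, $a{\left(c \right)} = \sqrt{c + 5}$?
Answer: $\frac{14628}{5} - \frac{432 \sqrt{15}}{5} \approx 2591.0$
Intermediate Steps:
$q = 3$ ($q = 1 \cdot 3 = 3$)
$a{\left(c \right)} = \sqrt{5 + c}$
$v = 54$ ($v = 6 \cdot 3 \cdot 3 = 18 \cdot 3 = 54$)
$\left(- \frac{12}{a{\left(10 \right)}} + v\right)^{2} = \left(- \frac{12}{\sqrt{5 + 10}} + 54\right)^{2} = \left(- \frac{12}{\sqrt{15}} + 54\right)^{2} = \left(- 12 \frac{\sqrt{15}}{15} + 54\right)^{2} = \left(- \frac{4 \sqrt{15}}{5} + 54\right)^{2} = \left(54 - \frac{4 \sqrt{15}}{5}\right)^{2}$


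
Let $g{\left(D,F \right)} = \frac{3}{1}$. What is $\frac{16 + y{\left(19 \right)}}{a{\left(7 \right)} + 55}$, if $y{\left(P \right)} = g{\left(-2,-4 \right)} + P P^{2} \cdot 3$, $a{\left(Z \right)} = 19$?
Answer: $\frac{10298}{37} \approx 278.32$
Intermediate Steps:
$g{\left(D,F \right)} = 3$ ($g{\left(D,F \right)} = 3 \cdot 1 = 3$)
$y{\left(P \right)} = 3 + 3 P^{3}$ ($y{\left(P \right)} = 3 + P P^{2} \cdot 3 = 3 + P^{3} \cdot 3 = 3 + 3 P^{3}$)
$\frac{16 + y{\left(19 \right)}}{a{\left(7 \right)} + 55} = \frac{16 + \left(3 + 3 \cdot 19^{3}\right)}{19 + 55} = \frac{16 + \left(3 + 3 \cdot 6859\right)}{74} = \left(16 + \left(3 + 20577\right)\right) \frac{1}{74} = \left(16 + 20580\right) \frac{1}{74} = 20596 \cdot \frac{1}{74} = \frac{10298}{37}$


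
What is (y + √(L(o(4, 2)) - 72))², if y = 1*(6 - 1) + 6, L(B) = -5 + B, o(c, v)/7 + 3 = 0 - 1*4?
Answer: -5 + 66*I*√14 ≈ -5.0 + 246.95*I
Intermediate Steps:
o(c, v) = -49 (o(c, v) = -21 + 7*(0 - 1*4) = -21 + 7*(0 - 4) = -21 + 7*(-4) = -21 - 28 = -49)
y = 11 (y = 1*5 + 6 = 5 + 6 = 11)
(y + √(L(o(4, 2)) - 72))² = (11 + √((-5 - 49) - 72))² = (11 + √(-54 - 72))² = (11 + √(-126))² = (11 + 3*I*√14)²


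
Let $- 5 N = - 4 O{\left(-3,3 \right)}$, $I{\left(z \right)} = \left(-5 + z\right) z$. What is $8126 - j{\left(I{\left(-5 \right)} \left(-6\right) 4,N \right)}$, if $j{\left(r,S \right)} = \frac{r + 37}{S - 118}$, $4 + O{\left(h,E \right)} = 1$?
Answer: $\frac{4886037}{602} \approx 8116.3$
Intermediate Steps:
$I{\left(z \right)} = z \left(-5 + z\right)$
$O{\left(h,E \right)} = -3$ ($O{\left(h,E \right)} = -4 + 1 = -3$)
$N = - \frac{12}{5}$ ($N = - \frac{\left(-4\right) \left(-3\right)}{5} = \left(- \frac{1}{5}\right) 12 = - \frac{12}{5} \approx -2.4$)
$j{\left(r,S \right)} = \frac{37 + r}{-118 + S}$
$8126 - j{\left(I{\left(-5 \right)} \left(-6\right) 4,N \right)} = 8126 - \frac{37 + - 5 \left(-5 - 5\right) \left(-6\right) 4}{-118 - \frac{12}{5}} = 8126 - \frac{37 + \left(-5\right) \left(-10\right) \left(-6\right) 4}{- \frac{602}{5}} = 8126 - - \frac{5 \left(37 + 50 \left(-6\right) 4\right)}{602} = 8126 - - \frac{5 \left(37 - 1200\right)}{602} = 8126 - \left(- \frac{5}{602}\right) \left(-1163\right) = 8126 - \frac{5815}{602} = \frac{4886037}{602}$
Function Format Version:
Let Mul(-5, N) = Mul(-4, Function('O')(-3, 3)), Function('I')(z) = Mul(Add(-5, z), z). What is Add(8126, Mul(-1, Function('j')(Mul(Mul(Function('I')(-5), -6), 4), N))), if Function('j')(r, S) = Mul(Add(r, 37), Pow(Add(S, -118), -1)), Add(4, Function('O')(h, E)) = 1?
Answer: Rational(4886037, 602) ≈ 8116.3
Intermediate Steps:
Function('I')(z) = Mul(z, Add(-5, z))
Function('O')(h, E) = -3 (Function('O')(h, E) = Add(-4, 1) = -3)
N = Rational(-12, 5) (N = Mul(Rational(-1, 5), Mul(-4, -3)) = Mul(Rational(-1, 5), 12) = Rational(-12, 5) ≈ -2.4000)
Function('j')(r, S) = Mul(Pow(Add(-118, S), -1), Add(37, r)) (Function('j')(r, S) = Mul(Add(37, r), Pow(Add(-118, S), -1)) = Mul(Pow(Add(-118, S), -1), Add(37, r)))
Add(8126, Mul(-1, Function('j')(Mul(Mul(Function('I')(-5), -6), 4), N))) = Add(8126, Mul(-1, Mul(Pow(Add(-118, Rational(-12, 5)), -1), Add(37, Mul(Mul(Mul(-5, Add(-5, -5)), -6), 4))))) = Add(8126, Mul(-1, Mul(Pow(Rational(-602, 5), -1), Add(37, Mul(Mul(Mul(-5, -10), -6), 4))))) = Add(8126, Mul(-1, Mul(Rational(-5, 602), Add(37, Mul(Mul(50, -6), 4))))) = Add(8126, Mul(-1, Mul(Rational(-5, 602), Add(37, Mul(-300, 4))))) = Add(8126, Mul(-1, Mul(Rational(-5, 602), Add(37, -1200)))) = Add(8126, Mul(-1, Mul(Rational(-5, 602), -1163))) = Add(8126, Mul(-1, Rational(5815, 602))) = Add(8126, Rational(-5815, 602)) = Rational(4886037, 602)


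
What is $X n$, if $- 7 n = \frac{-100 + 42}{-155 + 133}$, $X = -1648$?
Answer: $\frac{47792}{77} \approx 620.68$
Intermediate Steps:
$n = - \frac{29}{77}$ ($n = - \frac{\left(-100 + 42\right) \frac{1}{-155 + 133}}{7} = - \frac{\left(-58\right) \frac{1}{-22}}{7} = - \frac{\left(-58\right) \left(- \frac{1}{22}\right)}{7} = \left(- \frac{1}{7}\right) \frac{29}{11} = - \frac{29}{77} \approx -0.37662$)
$X n = \left(-1648\right) \left(- \frac{29}{77}\right) = \frac{47792}{77}$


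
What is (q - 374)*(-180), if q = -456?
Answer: 149400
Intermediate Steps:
(q - 374)*(-180) = (-456 - 374)*(-180) = -830*(-180) = 149400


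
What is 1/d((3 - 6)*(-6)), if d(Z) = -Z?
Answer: -1/18 ≈ -0.055556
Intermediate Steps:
1/d((3 - 6)*(-6)) = 1/(-(3 - 6)*(-6)) = 1/(-(-3)*(-6)) = 1/(-1*18) = 1/(-18) = -1/18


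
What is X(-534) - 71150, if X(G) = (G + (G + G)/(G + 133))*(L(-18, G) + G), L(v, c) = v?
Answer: 89081282/401 ≈ 2.2215e+5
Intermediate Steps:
X(G) = (-18 + G)*(G + 2*G/(133 + G)) (X(G) = (G + (G + G)/(G + 133))*(-18 + G) = (G + (2*G)/(133 + G))*(-18 + G) = (G + 2*G/(133 + G))*(-18 + G) = (-18 + G)*(G + 2*G/(133 + G)))
X(-534) - 71150 = -534*(-2430 + (-534)² + 117*(-534))/(133 - 534) - 71150 = -534*(-2430 + 285156 - 62478)/(-401) - 71150 = -534*(-1/401)*220248 - 71150 = 117612432/401 - 71150 = 89081282/401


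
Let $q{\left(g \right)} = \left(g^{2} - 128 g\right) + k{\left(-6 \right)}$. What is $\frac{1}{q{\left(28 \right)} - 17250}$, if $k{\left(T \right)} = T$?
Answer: $- \frac{1}{20056} \approx -4.986 \cdot 10^{-5}$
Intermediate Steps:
$q{\left(g \right)} = -6 + g^{2} - 128 g$ ($q{\left(g \right)} = \left(g^{2} - 128 g\right) - 6 = -6 + g^{2} - 128 g$)
$\frac{1}{q{\left(28 \right)} - 17250} = \frac{1}{\left(-6 + 28^{2} - 3584\right) - 17250} = \frac{1}{\left(-6 + 784 - 3584\right) - 17250} = \frac{1}{-2806 - 17250} = \frac{1}{-20056} = - \frac{1}{20056}$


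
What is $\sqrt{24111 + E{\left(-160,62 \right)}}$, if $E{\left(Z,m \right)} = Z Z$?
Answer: $\sqrt{49711} \approx 222.96$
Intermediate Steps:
$E{\left(Z,m \right)} = Z^{2}$
$\sqrt{24111 + E{\left(-160,62 \right)}} = \sqrt{24111 + \left(-160\right)^{2}} = \sqrt{24111 + 25600} = \sqrt{49711}$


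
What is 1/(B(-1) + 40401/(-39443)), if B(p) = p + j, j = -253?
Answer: -39443/10058923 ≈ -0.0039212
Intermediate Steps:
B(p) = -253 + p (B(p) = p - 253 = -253 + p)
1/(B(-1) + 40401/(-39443)) = 1/((-253 - 1) + 40401/(-39443)) = 1/(-254 + 40401*(-1/39443)) = 1/(-254 - 40401/39443) = 1/(-10058923/39443) = -39443/10058923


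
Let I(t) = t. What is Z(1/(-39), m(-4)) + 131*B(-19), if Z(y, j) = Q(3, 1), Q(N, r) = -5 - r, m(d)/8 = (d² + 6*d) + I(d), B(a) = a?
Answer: -2495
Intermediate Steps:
m(d) = 8*d² + 56*d (m(d) = 8*((d² + 6*d) + d) = 8*(d² + 7*d) = 8*d² + 56*d)
Z(y, j) = -6 (Z(y, j) = -5 - 1*1 = -5 - 1 = -6)
Z(1/(-39), m(-4)) + 131*B(-19) = -6 + 131*(-19) = -6 - 2489 = -2495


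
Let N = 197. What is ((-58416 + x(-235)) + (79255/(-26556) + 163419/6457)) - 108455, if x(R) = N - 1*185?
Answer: -28607833793599/171472092 ≈ -1.6684e+5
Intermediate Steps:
x(R) = 12 (x(R) = 197 - 1*185 = 197 - 185 = 12)
((-58416 + x(-235)) + (79255/(-26556) + 163419/6457)) - 108455 = ((-58416 + 12) + (79255/(-26556) + 163419/6457)) - 108455 = (-58404 + (79255*(-1/26556) + 163419*(1/6457))) - 108455 = (-58404 + (-79255/26556 + 163419/6457)) - 108455 = (-58404 + 3828005429/171472092) - 108455 = -10010828055739/171472092 - 108455 = -28607833793599/171472092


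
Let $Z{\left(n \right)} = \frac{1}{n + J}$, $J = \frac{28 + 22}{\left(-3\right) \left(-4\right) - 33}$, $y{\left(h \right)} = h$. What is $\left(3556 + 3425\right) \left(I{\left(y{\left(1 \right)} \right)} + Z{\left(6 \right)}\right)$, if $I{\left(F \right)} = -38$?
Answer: $- \frac{20014527}{76} \approx -2.6335 \cdot 10^{5}$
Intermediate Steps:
$J = - \frac{50}{21}$ ($J = \frac{50}{12 - 33} = \frac{50}{-21} = 50 \left(- \frac{1}{21}\right) = - \frac{50}{21} \approx -2.381$)
$Z{\left(n \right)} = \frac{1}{- \frac{50}{21} + n}$ ($Z{\left(n \right)} = \frac{1}{n - \frac{50}{21}} = \frac{1}{- \frac{50}{21} + n}$)
$\left(3556 + 3425\right) \left(I{\left(y{\left(1 \right)} \right)} + Z{\left(6 \right)}\right) = \left(3556 + 3425\right) \left(-38 + \frac{21}{-50 + 21 \cdot 6}\right) = 6981 \left(-38 + \frac{21}{-50 + 126}\right) = 6981 \left(-38 + \frac{21}{76}\right) = 6981 \left(- \frac{2867}{76}\right) = - \frac{20014527}{76}$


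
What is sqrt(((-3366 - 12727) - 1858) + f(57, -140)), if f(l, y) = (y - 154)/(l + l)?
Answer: 3*I*sqrt(720138)/19 ≈ 133.99*I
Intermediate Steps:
f(l, y) = (-154 + y)/(2*l) (f(l, y) = (-154 + y)/((2*l)) = (-154 + y)*(1/(2*l)) = (-154 + y)/(2*l))
sqrt(((-3366 - 12727) - 1858) + f(57, -140)) = sqrt(((-3366 - 12727) - 1858) + (1/2)*(-154 - 140)/57) = sqrt((-16093 - 1858) + (1/2)*(1/57)*(-294)) = sqrt(-17951 - 49/19) = sqrt(-341118/19) = 3*I*sqrt(720138)/19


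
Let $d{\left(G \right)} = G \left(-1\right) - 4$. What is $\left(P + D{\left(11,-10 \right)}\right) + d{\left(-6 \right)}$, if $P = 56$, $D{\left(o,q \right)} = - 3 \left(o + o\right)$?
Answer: $-8$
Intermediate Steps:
$D{\left(o,q \right)} = - 6 o$ ($D{\left(o,q \right)} = - 3 \cdot 2 o = - 6 o$)
$d{\left(G \right)} = -4 - G$ ($d{\left(G \right)} = - G - 4 = -4 - G$)
$\left(P + D{\left(11,-10 \right)}\right) + d{\left(-6 \right)} = \left(56 - 66\right) - -2 = \left(56 - 66\right) + \left(-4 + 6\right) = -10 + 2 = -8$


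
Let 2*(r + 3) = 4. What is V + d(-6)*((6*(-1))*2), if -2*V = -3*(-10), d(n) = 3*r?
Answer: 21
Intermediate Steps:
r = -1 (r = -3 + (½)*4 = -3 + 2 = -1)
d(n) = -3 (d(n) = 3*(-1) = -3)
V = -15 (V = -(-3)*(-10)/2 = -½*30 = -15)
V + d(-6)*((6*(-1))*2) = -15 - 3*6*(-1)*2 = -15 - (-18)*2 = -15 - 3*(-12) = -15 + 36 = 21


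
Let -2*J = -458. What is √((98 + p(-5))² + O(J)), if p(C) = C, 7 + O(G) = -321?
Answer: √8321 ≈ 91.219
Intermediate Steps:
J = 229 (J = -½*(-458) = 229)
O(G) = -328 (O(G) = -7 - 321 = -328)
√((98 + p(-5))² + O(J)) = √((98 - 5)² - 328) = √(93² - 328) = √(8649 - 328) = √8321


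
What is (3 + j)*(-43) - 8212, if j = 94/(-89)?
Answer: -738307/89 ≈ -8295.6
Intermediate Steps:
j = -94/89 (j = 94*(-1/89) = -94/89 ≈ -1.0562)
(3 + j)*(-43) - 8212 = (3 - 94/89)*(-43) - 8212 = (173/89)*(-43) - 8212 = -7439/89 - 8212 = -738307/89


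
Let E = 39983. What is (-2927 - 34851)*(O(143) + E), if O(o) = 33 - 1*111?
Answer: -1507531090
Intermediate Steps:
O(o) = -78 (O(o) = 33 - 111 = -78)
(-2927 - 34851)*(O(143) + E) = (-2927 - 34851)*(-78 + 39983) = -37778*39905 = -1507531090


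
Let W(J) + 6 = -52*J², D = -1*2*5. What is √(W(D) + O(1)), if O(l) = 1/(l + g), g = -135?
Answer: I*√93479070/134 ≈ 72.153*I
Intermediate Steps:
O(l) = 1/(-135 + l) (O(l) = 1/(l - 135) = 1/(-135 + l))
D = -10 (D = -2*5 = -10)
W(J) = -6 - 52*J²
√(W(D) + O(1)) = √((-6 - 52*(-10)²) + 1/(-135 + 1)) = √((-6 - 52*100) + 1/(-134)) = √((-6 - 5200) - 1/134) = √(-5206 - 1/134) = √(-697605/134) = I*√93479070/134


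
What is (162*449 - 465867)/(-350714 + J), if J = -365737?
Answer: 131043/238817 ≈ 0.54872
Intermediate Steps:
(162*449 - 465867)/(-350714 + J) = (162*449 - 465867)/(-350714 - 365737) = (72738 - 465867)/(-716451) = -393129*(-1/716451) = 131043/238817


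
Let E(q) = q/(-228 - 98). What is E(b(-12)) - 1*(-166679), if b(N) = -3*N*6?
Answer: 27168569/163 ≈ 1.6668e+5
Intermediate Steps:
b(N) = -18*N
E(q) = -q/326 (E(q) = q/(-326) = q*(-1/326) = -q/326)
E(b(-12)) - 1*(-166679) = -(-9)*(-12)/163 - 1*(-166679) = -1/326*216 + 166679 = -108/163 + 166679 = 27168569/163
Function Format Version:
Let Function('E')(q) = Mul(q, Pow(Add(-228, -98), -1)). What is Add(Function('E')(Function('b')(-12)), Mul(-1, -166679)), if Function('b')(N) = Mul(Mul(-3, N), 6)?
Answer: Rational(27168569, 163) ≈ 1.6668e+5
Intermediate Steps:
Function('b')(N) = Mul(-18, N)
Function('E')(q) = Mul(Rational(-1, 326), q) (Function('E')(q) = Mul(q, Pow(-326, -1)) = Mul(q, Rational(-1, 326)) = Mul(Rational(-1, 326), q))
Add(Function('E')(Function('b')(-12)), Mul(-1, -166679)) = Add(Mul(Rational(-1, 326), Mul(-18, -12)), Mul(-1, -166679)) = Add(Mul(Rational(-1, 326), 216), 166679) = Add(Rational(-108, 163), 166679) = Rational(27168569, 163)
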